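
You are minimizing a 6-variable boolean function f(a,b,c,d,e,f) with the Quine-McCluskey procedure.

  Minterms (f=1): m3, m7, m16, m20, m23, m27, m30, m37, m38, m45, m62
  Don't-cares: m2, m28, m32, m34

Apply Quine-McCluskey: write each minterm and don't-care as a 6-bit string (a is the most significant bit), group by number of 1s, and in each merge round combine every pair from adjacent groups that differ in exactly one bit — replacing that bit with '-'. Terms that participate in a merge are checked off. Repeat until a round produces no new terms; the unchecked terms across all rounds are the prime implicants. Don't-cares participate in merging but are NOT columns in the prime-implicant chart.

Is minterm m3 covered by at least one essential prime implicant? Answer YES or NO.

NO

Round 0: 000010✓ 000011✓ 000111✓ 010000✓ 010100✓ 010111✓ 011011 011100✓ 011110✓ 100000✓ 100010✓ 100101✓ 100110✓ 101101✓ 111110✓
Round 1: -00010 -11110 0-0111 000-11 00001- 01-100 010-00 0111-0 10-101 100-10 1000-0
PIs = {-00010, -11110, 0-0111, 000-11, 00001-, 01-100, 010-00, 011011, 0111-0, 10-101, 100-10, 1000-0}
Coverage chart:
  m3: 000-11,00001-
  m7: 0-0111,000-11
  m16: 010-00 ←essential
  m20: 01-100,010-00
  m23: 0-0111 ←essential
  m27: 011011 ←essential
  m30: -11110,0111-0
  m37: 10-101 ←essential
  m38: 100-10 ←essential
  m45: 10-101 ←essential
  m62: -11110 ←essential
Essential: -11110, 0-0111, 010-00, 011011, 10-101, 100-10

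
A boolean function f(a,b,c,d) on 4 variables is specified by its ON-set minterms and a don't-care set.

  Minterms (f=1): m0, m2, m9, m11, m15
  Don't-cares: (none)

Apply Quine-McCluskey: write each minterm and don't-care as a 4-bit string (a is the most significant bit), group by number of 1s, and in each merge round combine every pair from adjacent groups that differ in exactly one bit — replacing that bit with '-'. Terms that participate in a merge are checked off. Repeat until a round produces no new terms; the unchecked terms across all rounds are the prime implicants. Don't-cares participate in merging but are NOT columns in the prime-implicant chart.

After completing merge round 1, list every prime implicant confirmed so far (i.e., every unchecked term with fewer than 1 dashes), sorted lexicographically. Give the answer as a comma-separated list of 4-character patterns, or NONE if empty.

NONE

Round 0: 0000✓ 0010✓ 1001✓ 1011✓ 1111✓
Round 1: 00-0 1-11 10-1
PIs = {00-0, 1-11, 10-1}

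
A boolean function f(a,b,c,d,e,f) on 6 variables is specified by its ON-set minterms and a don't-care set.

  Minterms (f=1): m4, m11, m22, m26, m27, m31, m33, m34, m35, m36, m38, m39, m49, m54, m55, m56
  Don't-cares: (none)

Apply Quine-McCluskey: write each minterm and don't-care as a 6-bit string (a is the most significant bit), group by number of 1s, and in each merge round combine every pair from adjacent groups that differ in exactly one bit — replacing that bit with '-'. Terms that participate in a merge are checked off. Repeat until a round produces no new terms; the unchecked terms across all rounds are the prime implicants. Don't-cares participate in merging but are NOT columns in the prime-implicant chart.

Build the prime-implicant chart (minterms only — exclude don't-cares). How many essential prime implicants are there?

size-2^0 implicants → 000100(✓)  001011(✓)  010110(✓)  011010(✓)  011011(✓)  011111(✓)  100001(✓)  100010(✓)  100011(✓)  100100(✓)  100110(✓)  100111(✓)  110001(✓)  110110(✓)  110111(✓)  111000
size-2^1 implicants → -00100  -10110  0-1011  011-11  01101-  1-0001  1-0110(✓)  1-0111(✓)  100-10(✓)  100-11(✓)  1000-1  10001-(✓)  1001-0  10011-(✓)  11011-(✓)
size-2^2 implicants → 1-011-  100-1-
Unchecked terms (primes): -00100, -10110, 0-1011, 011-11, 01101-, 1-0001, 1-011-, 100-1-, 1000-1, 1001-0, 111000
Minterm coverage:
  m4 ⊆ -00100 [E]
  m11 ⊆ 0-1011 [E]
  m22 ⊆ -10110 [E]
  m26 ⊆ 01101- [E]
  m27 ⊆ 0-1011,011-11,01101-
  m31 ⊆ 011-11 [E]
  m33 ⊆ 1-0001,1000-1
  m34 ⊆ 100-1- [E]
  m35 ⊆ 100-1-,1000-1
  m36 ⊆ -00100,1001-0
  m38 ⊆ 1-011-,100-1-,1001-0
  m39 ⊆ 1-011-,100-1-
  m49 ⊆ 1-0001 [E]
  m54 ⊆ -10110,1-011-
  m55 ⊆ 1-011- [E]
  m56 ⊆ 111000 [E]
E = {-00100, -10110, 0-1011, 011-11, 01101-, 1-0001, 1-011-, 100-1-, 111000}

9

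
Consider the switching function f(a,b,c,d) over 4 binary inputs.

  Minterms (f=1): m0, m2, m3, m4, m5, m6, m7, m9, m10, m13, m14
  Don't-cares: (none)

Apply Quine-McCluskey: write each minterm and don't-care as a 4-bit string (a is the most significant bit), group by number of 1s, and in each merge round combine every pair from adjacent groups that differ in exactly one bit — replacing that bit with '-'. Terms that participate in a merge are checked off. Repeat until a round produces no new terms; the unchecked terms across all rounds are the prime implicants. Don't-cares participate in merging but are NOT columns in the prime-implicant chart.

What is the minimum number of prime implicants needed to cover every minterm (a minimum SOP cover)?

5

size-2^0 implicants → 0000(✓)  0010(✓)  0011(✓)  0100(✓)  0101(✓)  0110(✓)  0111(✓)  1001(✓)  1010(✓)  1101(✓)  1110(✓)
size-2^1 implicants → -010(✓)  -101  -110(✓)  0-00(✓)  0-10(✓)  0-11(✓)  00-0(✓)  001-(✓)  01-0(✓)  01-1(✓)  010-(✓)  011-(✓)  1-01  1-10(✓)
size-2^2 implicants → --10  0--0  0-1-  01--
Unchecked terms (primes): --10, -101, 0--0, 0-1-, 01--, 1-01
Minterm coverage:
  m0 ⊆ 0--0 [E]
  m2 ⊆ --10,0--0,0-1-
  m3 ⊆ 0-1- [E]
  m4 ⊆ 0--0,01--
  m5 ⊆ -101,01--
  m6 ⊆ --10,0--0,0-1-,01--
  m7 ⊆ 0-1-,01--
  m9 ⊆ 1-01 [E]
  m10 ⊆ --10 [E]
  m13 ⊆ -101,1-01
  m14 ⊆ --10 [E]
E = {--10, 0--0, 0-1-, 1-01}
Petrick residual → -101
Cover = cd' + bc'd + a'd' + a'c + ac'd  |cover|=5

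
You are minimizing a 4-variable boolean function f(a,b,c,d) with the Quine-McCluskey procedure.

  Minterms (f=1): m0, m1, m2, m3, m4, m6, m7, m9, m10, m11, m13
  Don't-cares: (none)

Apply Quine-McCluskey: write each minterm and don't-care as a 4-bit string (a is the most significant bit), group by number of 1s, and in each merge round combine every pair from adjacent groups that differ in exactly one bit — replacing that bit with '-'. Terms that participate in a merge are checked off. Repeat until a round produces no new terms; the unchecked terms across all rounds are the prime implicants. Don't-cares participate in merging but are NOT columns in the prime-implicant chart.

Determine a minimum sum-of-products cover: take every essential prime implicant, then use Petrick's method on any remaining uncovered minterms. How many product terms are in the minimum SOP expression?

5

Round 0: 0000✓ 0001✓ 0010✓ 0011✓ 0100✓ 0110✓ 0111✓ 1001✓ 1010✓ 1011✓ 1101✓
Round 1: -001✓ -010✓ -011✓ 0-00✓ 0-10✓ 0-11✓ 00-0✓ 00-1✓ 000-✓ 001-✓ 01-0✓ 011-✓ 1-01 10-1✓ 101-✓
Round 2: -0-1 -01- 0--0 0-1- 00--
PIs = {-0-1, -01-, 0--0, 0-1-, 00--, 1-01}
Coverage chart:
  m0: 0--0,00--
  m1: -0-1,00--
  m2: -01-,0--0,0-1-,00--
  m3: -0-1,-01-,0-1-,00--
  m4: 0--0 ←essential
  m6: 0--0,0-1-
  m7: 0-1- ←essential
  m9: -0-1,1-01
  m10: -01- ←essential
  m11: -0-1,-01-
  m13: 1-01 ←essential
Essential: -01-, 0--0, 0-1-, 1-01
Petrick residual → -0-1
Min cover (5 terms): b'd + b'c + a'd' + a'c + ac'd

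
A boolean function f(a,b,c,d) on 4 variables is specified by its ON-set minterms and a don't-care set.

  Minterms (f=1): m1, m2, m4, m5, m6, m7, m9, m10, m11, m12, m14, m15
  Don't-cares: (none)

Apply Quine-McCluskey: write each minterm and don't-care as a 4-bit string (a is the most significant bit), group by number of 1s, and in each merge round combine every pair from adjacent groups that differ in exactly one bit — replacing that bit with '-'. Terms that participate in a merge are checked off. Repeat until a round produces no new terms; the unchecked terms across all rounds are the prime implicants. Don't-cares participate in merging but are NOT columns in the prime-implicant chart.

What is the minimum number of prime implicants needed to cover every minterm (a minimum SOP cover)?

size-2^0 implicants → 0001(✓)  0010(✓)  0100(✓)  0101(✓)  0110(✓)  0111(✓)  1001(✓)  1010(✓)  1011(✓)  1100(✓)  1110(✓)  1111(✓)
size-2^1 implicants → -001  -010(✓)  -100(✓)  -110(✓)  -111(✓)  0-01  0-10(✓)  01-0(✓)  01-1(✓)  010-(✓)  011-(✓)  1-10(✓)  1-11(✓)  10-1  101-(✓)  11-0(✓)  111-(✓)
size-2^2 implicants → --10  -1-0  -11-  01--  1-1-
Unchecked terms (primes): --10, -001, -1-0, -11-, 0-01, 01--, 1-1-, 10-1
Minterm coverage:
  m1 ⊆ -001,0-01
  m2 ⊆ --10 [E]
  m4 ⊆ -1-0,01--
  m5 ⊆ 0-01,01--
  m6 ⊆ --10,-1-0,-11-,01--
  m7 ⊆ -11-,01--
  m9 ⊆ -001,10-1
  m10 ⊆ --10,1-1-
  m11 ⊆ 1-1-,10-1
  m12 ⊆ -1-0 [E]
  m14 ⊆ --10,-1-0,-11-,1-1-
  m15 ⊆ -11-,1-1-
E = {--10, -1-0}
Petrick residual → -001, 01--, 1-1-
Cover = cd' + b'c'd + bd' + a'b + ac  |cover|=5

5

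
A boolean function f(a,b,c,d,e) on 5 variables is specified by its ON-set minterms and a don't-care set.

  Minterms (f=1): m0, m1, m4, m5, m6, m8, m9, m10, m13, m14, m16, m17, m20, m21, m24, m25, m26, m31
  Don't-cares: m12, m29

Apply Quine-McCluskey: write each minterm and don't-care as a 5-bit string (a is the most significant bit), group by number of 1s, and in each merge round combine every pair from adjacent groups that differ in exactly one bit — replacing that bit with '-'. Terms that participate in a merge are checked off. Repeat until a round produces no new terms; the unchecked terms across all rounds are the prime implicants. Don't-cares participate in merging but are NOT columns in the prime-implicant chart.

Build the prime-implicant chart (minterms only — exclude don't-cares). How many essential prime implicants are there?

4

Round 0: 00000✓ 00001✓ 00100✓ 00101✓ 00110✓ 01000✓ 01001✓ 01010✓ 01100✓ 01101✓ 01110✓ 10000✓ 10001✓ 10100✓ 10101✓ 11000✓ 11001✓ 11010✓ 11101✓ 11111✓
Round 1: -0000✓ -0001✓ -0100✓ -0101✓ -1000✓ -1001✓ -1010✓ -1101✓ 0-000✓ 0-001✓ 0-100✓ 0-101✓ 0-110✓ 00-00✓ 00-01✓ 0000-✓ 001-0✓ 0010-✓ 01-00✓ 01-01✓ 01-10✓ 010-0✓ 0100-✓ 011-0✓ 0110-✓ 1-000✓ 1-001✓ 1-101✓ 10-00✓ 10-01✓ 1000-✓ 1010-✓ 11-01✓ 110-0✓ 1100-✓ 111-1
Round 2: --000✓ --001✓ --101✓ -0-00✓ -0-01✓ -000-✓ -010-✓ -1-01✓ -10-0 -100-✓ 0--00✓ 0--01✓ 0-00-✓ 0-1-0 0-10-✓ 00-0-✓ 01--0 01-0-✓ 1--01✓ 1-00-✓ 10-0-✓
Round 3: ---01 --00- -0-0- 0--0-
PIs = {---01, --00-, -0-0-, -10-0, 0--0-, 0-1-0, 01--0, 111-1}
Coverage chart:
  m0: --00-,-0-0-,0--0-
  m1: ---01,--00-,-0-0-,0--0-
  m4: -0-0-,0--0-,0-1-0
  m5: ---01,-0-0-,0--0-
  m6: 0-1-0 ←essential
  m8: --00-,-10-0,0--0-,01--0
  m9: ---01,--00-,0--0-
  m10: -10-0,01--0
  m13: ---01,0--0-
  m14: 0-1-0,01--0
  m16: --00-,-0-0-
  m17: ---01,--00-,-0-0-
  m20: -0-0- ←essential
  m21: ---01,-0-0-
  m24: --00-,-10-0
  m25: ---01,--00-
  m26: -10-0 ←essential
  m31: 111-1 ←essential
Essential: -0-0-, -10-0, 0-1-0, 111-1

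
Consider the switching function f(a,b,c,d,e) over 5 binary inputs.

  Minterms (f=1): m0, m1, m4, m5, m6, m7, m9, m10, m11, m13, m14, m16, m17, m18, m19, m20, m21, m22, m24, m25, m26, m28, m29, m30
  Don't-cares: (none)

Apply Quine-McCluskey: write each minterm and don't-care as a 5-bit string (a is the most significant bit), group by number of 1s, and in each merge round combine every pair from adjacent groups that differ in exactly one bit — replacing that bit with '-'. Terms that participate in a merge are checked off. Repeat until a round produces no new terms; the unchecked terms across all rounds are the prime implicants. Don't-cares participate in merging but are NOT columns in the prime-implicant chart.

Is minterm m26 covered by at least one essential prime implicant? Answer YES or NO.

NO

size-2^0 implicants → 00000(✓)  00001(✓)  00100(✓)  00101(✓)  00110(✓)  00111(✓)  01001(✓)  01010(✓)  01011(✓)  01101(✓)  01110(✓)  10000(✓)  10001(✓)  10010(✓)  10011(✓)  10100(✓)  10101(✓)  10110(✓)  11000(✓)  11001(✓)  11010(✓)  11100(✓)  11101(✓)  11110(✓)
size-2^1 implicants → -0000(✓)  -0001(✓)  -0100(✓)  -0101(✓)  -0110(✓)  -1001(✓)  -1010(✓)  -1101(✓)  -1110(✓)  0-001(✓)  0-101(✓)  0-110(✓)  00-00(✓)  00-01(✓)  0000-(✓)  001-0(✓)  001-1(✓)  0010-(✓)  0011-(✓)  01-01(✓)  01-10(✓)  010-1  0101-  1-000(✓)  1-001(✓)  1-010(✓)  1-100(✓)  1-101(✓)  1-110(✓)  10-00(✓)  10-01(✓)  10-10(✓)  100-0(✓)  100-1(✓)  1000-(✓)  1001-(✓)  101-0(✓)  1010-(✓)  11-00(✓)  11-01(✓)  11-10(✓)  110-0(✓)  1100-(✓)  111-0(✓)  1110-(✓)
size-2^2 implicants → --001(✓)  --101(✓)  --110  -0-00(✓)  -0-01(✓)  -000-(✓)  -01-0  -010-(✓)  -1-01(✓)  -1-10  0--01(✓)  00-0-(✓)  001--  1--00(✓)  1--01(✓)  1--10(✓)  1-0-0(✓)  1-00-(✓)  1-1-0(✓)  1-10-(✓)  10--0(✓)  10-0-(✓)  100--  11--0(✓)  11-0-(✓)
size-2^3 implicants → ---01  -0-0-  1---0  1--0-
Unchecked terms (primes): ---01, --110, -0-0-, -01-0, -1-10, 001--, 010-1, 0101-, 1---0, 1--0-, 100--
Minterm coverage:
  m0 ⊆ -0-0- [E]
  m1 ⊆ ---01,-0-0-
  m4 ⊆ -0-0-,-01-0,001--
  m5 ⊆ ---01,-0-0-,001--
  m6 ⊆ --110,-01-0,001--
  m7 ⊆ 001-- [E]
  m9 ⊆ ---01,010-1
  m10 ⊆ -1-10,0101-
  m11 ⊆ 010-1,0101-
  m13 ⊆ ---01 [E]
  m14 ⊆ --110,-1-10
  m16 ⊆ -0-0-,1---0,1--0-,100--
  m17 ⊆ ---01,-0-0-,1--0-,100--
  m18 ⊆ 1---0,100--
  m19 ⊆ 100-- [E]
  m20 ⊆ -0-0-,-01-0,1---0,1--0-
  m21 ⊆ ---01,-0-0-,1--0-
  m22 ⊆ --110,-01-0,1---0
  m24 ⊆ 1---0,1--0-
  m25 ⊆ ---01,1--0-
  m26 ⊆ -1-10,1---0
  m28 ⊆ 1---0,1--0-
  m29 ⊆ ---01,1--0-
  m30 ⊆ --110,-1-10,1---0
E = {---01, -0-0-, 001--, 100--}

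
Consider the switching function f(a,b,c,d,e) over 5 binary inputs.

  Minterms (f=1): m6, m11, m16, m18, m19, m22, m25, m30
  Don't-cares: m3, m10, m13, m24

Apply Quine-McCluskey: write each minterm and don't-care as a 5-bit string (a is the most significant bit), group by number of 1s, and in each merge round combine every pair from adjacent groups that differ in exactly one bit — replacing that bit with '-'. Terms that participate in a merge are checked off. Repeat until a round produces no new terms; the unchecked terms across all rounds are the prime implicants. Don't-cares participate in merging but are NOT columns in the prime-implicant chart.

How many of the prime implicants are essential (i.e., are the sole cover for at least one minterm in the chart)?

3

size-2^0 implicants → 00011(✓)  00110(✓)  01010(✓)  01011(✓)  01101  10000(✓)  10010(✓)  10011(✓)  10110(✓)  11000(✓)  11001(✓)  11110(✓)
size-2^1 implicants → -0011  -0110  0-011  0101-  1-000  1-110  10-10  100-0  1001-  1100-
Unchecked terms (primes): -0011, -0110, 0-011, 0101-, 01101, 1-000, 1-110, 10-10, 100-0, 1001-, 1100-
Minterm coverage:
  m6 ⊆ -0110 [E]
  m11 ⊆ 0-011,0101-
  m16 ⊆ 1-000,100-0
  m18 ⊆ 10-10,100-0,1001-
  m19 ⊆ -0011,1001-
  m22 ⊆ -0110,1-110,10-10
  m25 ⊆ 1100- [E]
  m30 ⊆ 1-110 [E]
E = {-0110, 1-110, 1100-}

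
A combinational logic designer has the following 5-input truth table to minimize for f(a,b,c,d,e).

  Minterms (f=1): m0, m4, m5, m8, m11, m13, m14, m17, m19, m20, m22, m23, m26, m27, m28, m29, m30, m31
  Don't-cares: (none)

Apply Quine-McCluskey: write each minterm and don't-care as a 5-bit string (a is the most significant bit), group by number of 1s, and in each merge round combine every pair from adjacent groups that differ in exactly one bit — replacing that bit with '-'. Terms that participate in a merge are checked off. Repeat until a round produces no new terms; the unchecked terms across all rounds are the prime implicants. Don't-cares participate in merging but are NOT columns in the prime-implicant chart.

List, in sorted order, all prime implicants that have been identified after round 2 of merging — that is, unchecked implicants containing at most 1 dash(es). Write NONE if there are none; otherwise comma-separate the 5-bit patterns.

size-2^0 implicants → 00000(✓)  00100(✓)  00101(✓)  01000(✓)  01011(✓)  01101(✓)  01110(✓)  10001(✓)  10011(✓)  10100(✓)  10110(✓)  10111(✓)  11010(✓)  11011(✓)  11100(✓)  11101(✓)  11110(✓)  11111(✓)
size-2^1 implicants → -0100  -1011  -1101  -1110  0-000  0-101  00-00  0010-  1-011(✓)  1-100(✓)  1-110(✓)  1-111(✓)  10-11(✓)  100-1  101-0(✓)  1011-(✓)  11-10(✓)  11-11(✓)  1101-(✓)  111-0(✓)  111-1(✓)  1110-(✓)  1111-(✓)
size-2^2 implicants → 1--11  1-1-0  1-11-  11-1-  111--
Unchecked terms (primes): -0100, -1011, -1101, -1110, 0-000, 0-101, 00-00, 0010-, 1--11, 1-1-0, 1-11-, 100-1, 11-1-, 111--

-0100, -1011, -1101, -1110, 0-000, 0-101, 00-00, 0010-, 100-1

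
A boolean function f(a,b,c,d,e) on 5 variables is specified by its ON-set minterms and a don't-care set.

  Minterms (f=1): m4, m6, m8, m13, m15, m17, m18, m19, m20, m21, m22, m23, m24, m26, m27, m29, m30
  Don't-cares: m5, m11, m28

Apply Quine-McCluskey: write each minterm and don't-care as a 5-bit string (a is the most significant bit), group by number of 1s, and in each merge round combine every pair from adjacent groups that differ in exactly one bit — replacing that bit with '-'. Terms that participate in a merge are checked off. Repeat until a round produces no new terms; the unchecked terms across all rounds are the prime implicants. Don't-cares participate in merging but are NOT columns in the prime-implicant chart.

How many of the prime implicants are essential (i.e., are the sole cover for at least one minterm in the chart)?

Round 0: 00100✓ 00101✓ 00110✓ 01000✓ 01011✓ 01101✓ 01111✓ 10001✓ 10010✓ 10011✓ 10100✓ 10101✓ 10110✓ 10111✓ 11000✓ 11010✓ 11011✓ 11100✓ 11101✓ 11110✓
Round 1: -0100✓ -0101✓ -0110✓ -1000 -1011 -1101✓ 0-101✓ 001-0✓ 0010-✓ 01-11 011-1 1-010✓ 1-011✓ 1-100✓ 1-101✓ 1-110✓ 10-01✓ 10-10✓ 10-11✓ 100-1✓ 1001-✓ 101-0✓ 101-1✓ 1010-✓ 1011-✓ 11-00✓ 11-10✓ 110-0✓ 1101-✓ 111-0✓ 1110-✓
Round 2: --101 -01-0 -010- 1--10 1-01- 1-1-0 1-10- 10--1 10-1- 101-- 11--0
PIs = {--101, -01-0, -010-, -1000, -1011, 01-11, 011-1, 1--10, 1-01-, 1-1-0, 1-10-, 10--1, 10-1-, 101--, 11--0}
Coverage chart:
  m4: -01-0,-010-
  m6: -01-0 ←essential
  m8: -1000 ←essential
  m13: --101,011-1
  m15: 01-11,011-1
  m17: 10--1 ←essential
  m18: 1--10,1-01-,10-1-
  m19: 1-01-,10--1,10-1-
  m20: -01-0,-010-,1-1-0,1-10-,101--
  m21: --101,-010-,1-10-,10--1,101--
  m22: -01-0,1--10,1-1-0,10-1-,101--
  m23: 10--1,10-1-,101--
  m24: -1000,11--0
  m26: 1--10,1-01-,11--0
  m27: -1011,1-01-
  m29: --101,1-10-
  m30: 1--10,1-1-0,11--0
Essential: -01-0, -1000, 10--1

3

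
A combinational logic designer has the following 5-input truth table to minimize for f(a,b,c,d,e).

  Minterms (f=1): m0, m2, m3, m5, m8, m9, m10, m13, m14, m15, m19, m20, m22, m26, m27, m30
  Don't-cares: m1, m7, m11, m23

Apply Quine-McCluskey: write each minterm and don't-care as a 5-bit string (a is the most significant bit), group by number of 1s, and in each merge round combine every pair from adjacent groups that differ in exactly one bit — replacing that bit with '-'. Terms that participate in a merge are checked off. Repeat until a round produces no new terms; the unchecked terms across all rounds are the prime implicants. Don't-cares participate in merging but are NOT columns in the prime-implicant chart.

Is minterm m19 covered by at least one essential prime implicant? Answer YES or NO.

NO

size-2^0 implicants → 00000(✓)  00001(✓)  00010(✓)  00011(✓)  00101(✓)  00111(✓)  01000(✓)  01001(✓)  01010(✓)  01011(✓)  01101(✓)  01110(✓)  01111(✓)  10011(✓)  10100(✓)  10110(✓)  10111(✓)  11010(✓)  11011(✓)  11110(✓)
size-2^1 implicants → -0011(✓)  -0111(✓)  -1010(✓)  -1011(✓)  -1110(✓)  0-000(✓)  0-001(✓)  0-010(✓)  0-011(✓)  0-101(✓)  0-111(✓)  00-01(✓)  00-11(✓)  000-0(✓)  000-1(✓)  0000-(✓)  0001-(✓)  001-1(✓)  01-01(✓)  01-10(✓)  01-11(✓)  010-0(✓)  010-1(✓)  0100-(✓)  0101-(✓)  011-1(✓)  0111-(✓)  1-011(✓)  1-110  10-11(✓)  101-0  1011-  11-10(✓)  1101-(✓)
size-2^2 implicants → --011  -0-11  -1-10  -101-  0--01(✓)  0--11(✓)  0-0-0(✓)  0-0-1(✓)  0-00-(✓)  0-01-(✓)  0-1-1(✓)  00--1(✓)  000--(✓)  01--1(✓)  01-1-  010--(✓)
size-2^3 implicants → 0---1  0-0--
Unchecked terms (primes): --011, -0-11, -1-10, -101-, 0---1, 0-0--, 01-1-, 1-110, 101-0, 1011-
Minterm coverage:
  m0 ⊆ 0-0-- [E]
  m2 ⊆ 0-0-- [E]
  m3 ⊆ --011,-0-11,0---1,0-0--
  m5 ⊆ 0---1 [E]
  m8 ⊆ 0-0-- [E]
  m9 ⊆ 0---1,0-0--
  m10 ⊆ -1-10,-101-,0-0--,01-1-
  m13 ⊆ 0---1 [E]
  m14 ⊆ -1-10,01-1-
  m15 ⊆ 0---1,01-1-
  m19 ⊆ --011,-0-11
  m20 ⊆ 101-0 [E]
  m22 ⊆ 1-110,101-0,1011-
  m26 ⊆ -1-10,-101-
  m27 ⊆ --011,-101-
  m30 ⊆ -1-10,1-110
E = {0---1, 0-0--, 101-0}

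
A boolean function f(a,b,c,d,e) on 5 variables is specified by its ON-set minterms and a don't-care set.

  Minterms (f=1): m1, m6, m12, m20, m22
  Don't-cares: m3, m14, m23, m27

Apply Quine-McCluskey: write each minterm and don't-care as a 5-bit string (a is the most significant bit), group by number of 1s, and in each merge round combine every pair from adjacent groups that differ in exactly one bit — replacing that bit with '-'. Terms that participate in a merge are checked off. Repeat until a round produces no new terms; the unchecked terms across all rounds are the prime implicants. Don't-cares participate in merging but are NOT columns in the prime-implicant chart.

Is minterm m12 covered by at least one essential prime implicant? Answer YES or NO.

Round 0: 00001✓ 00011✓ 00110✓ 01100✓ 01110✓ 10100✓ 10110✓ 10111✓ 11011
Round 1: -0110 0-110 000-1 011-0 101-0 1011-
PIs = {-0110, 0-110, 000-1, 011-0, 101-0, 1011-, 11011}
Coverage chart:
  m1: 000-1 ←essential
  m6: -0110,0-110
  m12: 011-0 ←essential
  m20: 101-0 ←essential
  m22: -0110,101-0,1011-
Essential: 000-1, 011-0, 101-0

YES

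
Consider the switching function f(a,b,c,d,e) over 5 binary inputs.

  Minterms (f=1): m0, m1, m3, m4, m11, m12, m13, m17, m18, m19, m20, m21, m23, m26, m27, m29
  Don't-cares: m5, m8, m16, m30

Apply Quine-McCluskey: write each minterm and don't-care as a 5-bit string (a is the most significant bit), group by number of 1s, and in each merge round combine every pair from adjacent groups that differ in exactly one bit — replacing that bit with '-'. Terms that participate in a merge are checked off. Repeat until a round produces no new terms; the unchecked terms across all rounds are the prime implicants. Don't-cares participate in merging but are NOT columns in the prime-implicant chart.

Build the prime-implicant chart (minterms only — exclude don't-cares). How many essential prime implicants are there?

4

size-2^0 implicants → 00000(✓)  00001(✓)  00011(✓)  00100(✓)  00101(✓)  01000(✓)  01011(✓)  01100(✓)  01101(✓)  10000(✓)  10001(✓)  10010(✓)  10011(✓)  10100(✓)  10101(✓)  10111(✓)  11010(✓)  11011(✓)  11101(✓)  11110(✓)
size-2^1 implicants → -0000(✓)  -0001(✓)  -0011(✓)  -0100(✓)  -0101(✓)  -1011(✓)  -1101(✓)  0-000(✓)  0-011(✓)  0-100(✓)  0-101(✓)  00-00(✓)  00-01(✓)  000-1(✓)  0000-(✓)  0010-(✓)  01-00(✓)  0110-(✓)  1-010(✓)  1-011(✓)  1-101(✓)  10-00(✓)  10-01(✓)  10-11(✓)  100-0(✓)  100-1(✓)  1000-(✓)  1001-(✓)  101-1(✓)  1010-(✓)  11-10  1101-(✓)
size-2^2 implicants → --011  --101  -0-00(✓)  -0-01(✓)  -00-1  -000-(✓)  -010-(✓)  0--00  0-10-  00-0-(✓)  1-01-  10--1  10-0-(✓)  100--
size-2^3 implicants → -0-0-
Unchecked terms (primes): --011, --101, -0-0-, -00-1, 0--00, 0-10-, 1-01-, 10--1, 100--, 11-10
Minterm coverage:
  m0 ⊆ -0-0-,0--00
  m1 ⊆ -0-0-,-00-1
  m3 ⊆ --011,-00-1
  m4 ⊆ -0-0-,0--00,0-10-
  m11 ⊆ --011 [E]
  m12 ⊆ 0--00,0-10-
  m13 ⊆ --101,0-10-
  m17 ⊆ -0-0-,-00-1,10--1,100--
  m18 ⊆ 1-01-,100--
  m19 ⊆ --011,-00-1,1-01-,10--1,100--
  m20 ⊆ -0-0- [E]
  m21 ⊆ --101,-0-0-,10--1
  m23 ⊆ 10--1 [E]
  m26 ⊆ 1-01-,11-10
  m27 ⊆ --011,1-01-
  m29 ⊆ --101 [E]
E = {--011, --101, -0-0-, 10--1}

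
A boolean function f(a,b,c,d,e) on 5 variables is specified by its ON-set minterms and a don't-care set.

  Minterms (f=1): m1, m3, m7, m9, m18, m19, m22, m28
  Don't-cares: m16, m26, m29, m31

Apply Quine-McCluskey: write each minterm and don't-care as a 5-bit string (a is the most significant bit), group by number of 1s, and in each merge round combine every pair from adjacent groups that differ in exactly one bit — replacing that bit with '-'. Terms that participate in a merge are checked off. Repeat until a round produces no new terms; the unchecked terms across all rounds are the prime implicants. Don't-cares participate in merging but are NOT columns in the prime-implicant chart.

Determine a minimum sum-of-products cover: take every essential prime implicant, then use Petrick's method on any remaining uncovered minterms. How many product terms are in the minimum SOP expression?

5

[col 0] 00001*, 00011*, 00111*, 01001*, 10000*, 10010*, 10011*, 10110*, 11010*, 11100*, 11101*, 11111*
[col 1] -0011, 0-001, 00-11, 000-1, 1-010, 10-10, 100-0, 1001-, 111-1, 1110-
Prime implicants: -0011, 0-001, 00-11, 000-1, 1-010, 10-10, 100-0, 1001-, 111-1, 1110-
PI chart (minterm → PIs covering it):
  1 | 0-001,000-1
  3 | -0011,00-11,000-1
  7 | 00-11  (sole → essential)
  9 | 0-001  (sole → essential)
  18 | 1-010,10-10,100-0,1001-
  19 | -0011,1001-
  22 | 10-10  (sole → essential)
  28 | 1110-  (sole → essential)
Essential prime implicants: 0-001, 00-11, 10-10, 1110-
Petrick residual → -0011
Minimum SOP uses 5 PIs: b'c'de + a'c'd'e + a'b'de + ab'de' + abcd'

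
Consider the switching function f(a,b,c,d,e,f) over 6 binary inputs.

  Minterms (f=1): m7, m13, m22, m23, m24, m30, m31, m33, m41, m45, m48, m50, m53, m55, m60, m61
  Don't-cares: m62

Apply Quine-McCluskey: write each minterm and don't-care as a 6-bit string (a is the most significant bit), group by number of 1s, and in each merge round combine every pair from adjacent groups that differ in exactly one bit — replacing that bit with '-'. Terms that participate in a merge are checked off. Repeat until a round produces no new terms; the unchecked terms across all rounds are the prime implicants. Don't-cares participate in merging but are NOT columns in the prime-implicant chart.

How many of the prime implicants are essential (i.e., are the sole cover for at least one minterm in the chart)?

Round 0: 000111✓ 001101✓ 010110✓ 010111✓ 011000 011110✓ 011111✓ 100001✓ 101001✓ 101101✓ 110000✓ 110010✓ 110101✓ 110111✓ 111100✓ 111101✓ 111110✓
Round 1: -01101 -10111 -11110 0-0111 01-110✓ 01-111✓ 01011-✓ 01111-✓ 1-1101 10-001 101-01 11-101 1100-0 1101-1 1111-0 11110-
Round 2: 01-11-
PIs = {-01101, -10111, -11110, 0-0111, 01-11-, 011000, 1-1101, 10-001, 101-01, 11-101, 1100-0, 1101-1, 1111-0, 11110-}
Coverage chart:
  m7: 0-0111 ←essential
  m13: -01101 ←essential
  m22: 01-11- ←essential
  m23: -10111,0-0111,01-11-
  m24: 011000 ←essential
  m30: -11110,01-11-
  m31: 01-11- ←essential
  m33: 10-001 ←essential
  m41: 10-001,101-01
  m45: -01101,1-1101,101-01
  m48: 1100-0 ←essential
  m50: 1100-0 ←essential
  m53: 11-101,1101-1
  m55: -10111,1101-1
  m60: 1111-0,11110-
  m61: 1-1101,11-101,11110-
Essential: -01101, 0-0111, 01-11-, 011000, 10-001, 1100-0

6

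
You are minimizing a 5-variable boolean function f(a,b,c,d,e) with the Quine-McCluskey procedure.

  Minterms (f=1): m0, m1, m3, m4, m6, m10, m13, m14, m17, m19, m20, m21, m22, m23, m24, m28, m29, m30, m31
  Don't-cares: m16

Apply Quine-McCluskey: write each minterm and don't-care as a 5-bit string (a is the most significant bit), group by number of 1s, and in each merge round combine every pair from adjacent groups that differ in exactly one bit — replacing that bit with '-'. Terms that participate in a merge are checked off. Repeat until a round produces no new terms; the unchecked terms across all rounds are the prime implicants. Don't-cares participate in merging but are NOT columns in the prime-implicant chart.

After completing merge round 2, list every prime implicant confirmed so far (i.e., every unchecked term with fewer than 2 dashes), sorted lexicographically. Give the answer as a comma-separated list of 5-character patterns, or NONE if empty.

[col 0] 00000*, 00001*, 00011*, 00100*, 00110*, 01010*, 01101*, 01110*, 10000*, 10001*, 10011*, 10100*, 10101*, 10110*, 10111*, 11000*, 11100*, 11101*, 11110*, 11111*
[col 1] -0000*, -0001*, -0011*, -0100*, -0110*, -1101, -1110*, 0-110*, 00-00*, 000-1*, 0000-*, 001-0*, 01-10, 1-000*, 1-100*, 1-101*, 1-110*, 1-111*, 10-00*, 10-01*, 10-11*, 100-1*, 1000-*, 101-0*, 101-1*, 1010-*, 1011-*, 11-00*, 111-0*, 111-1*, 1110-*, 1111-*
[col 2] --110, -0-00, -00-1, -000-, -01-0, 1--00, 1-1-0*, 1-1-1*, 1-10-*, 1-11-*, 10--1, 10-0-, 101--*, 111--*
[col 3] 1-1--
Prime implicants: --110, -0-00, -00-1, -000-, -01-0, -1101, 01-10, 1--00, 1-1--, 10--1, 10-0-

-1101, 01-10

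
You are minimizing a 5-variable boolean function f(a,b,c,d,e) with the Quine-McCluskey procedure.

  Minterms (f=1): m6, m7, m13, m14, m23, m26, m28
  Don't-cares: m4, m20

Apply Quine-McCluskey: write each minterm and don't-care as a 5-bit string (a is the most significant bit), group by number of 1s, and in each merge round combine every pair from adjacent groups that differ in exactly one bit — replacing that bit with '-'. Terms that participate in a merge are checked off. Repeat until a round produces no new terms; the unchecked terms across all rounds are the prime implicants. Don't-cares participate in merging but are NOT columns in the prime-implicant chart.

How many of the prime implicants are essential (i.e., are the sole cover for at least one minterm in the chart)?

5

[col 0] 00100*, 00110*, 00111*, 01101, 01110*, 10100*, 10111*, 11010, 11100*
[col 1] -0100, -0111, 0-110, 001-0, 0011-, 1-100
Prime implicants: -0100, -0111, 0-110, 001-0, 0011-, 01101, 1-100, 11010
PI chart (minterm → PIs covering it):
  6 | 0-110,001-0,0011-
  7 | -0111,0011-
  13 | 01101  (sole → essential)
  14 | 0-110  (sole → essential)
  23 | -0111  (sole → essential)
  26 | 11010  (sole → essential)
  28 | 1-100  (sole → essential)
Essential prime implicants: -0111, 0-110, 01101, 1-100, 11010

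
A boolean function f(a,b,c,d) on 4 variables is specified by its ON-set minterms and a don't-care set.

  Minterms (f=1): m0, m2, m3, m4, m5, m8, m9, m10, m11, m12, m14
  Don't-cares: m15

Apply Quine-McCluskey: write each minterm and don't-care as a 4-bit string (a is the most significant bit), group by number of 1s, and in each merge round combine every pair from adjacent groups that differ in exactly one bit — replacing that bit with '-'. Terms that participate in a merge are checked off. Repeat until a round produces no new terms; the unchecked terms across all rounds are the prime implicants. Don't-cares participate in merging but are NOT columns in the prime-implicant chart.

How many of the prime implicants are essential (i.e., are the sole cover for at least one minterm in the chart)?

3

Round 0: 0000✓ 0010✓ 0011✓ 0100✓ 0101✓ 1000✓ 1001✓ 1010✓ 1011✓ 1100✓ 1110✓ 1111✓
Round 1: -000✓ -010✓ -011✓ -100✓ 0-00✓ 00-0✓ 001-✓ 010- 1-00✓ 1-10✓ 1-11✓ 10-0✓ 10-1✓ 100-✓ 101-✓ 11-0✓ 111-✓
Round 2: --00 -0-0 -01- 1--0 1-1- 10--
PIs = {--00, -0-0, -01-, 010-, 1--0, 1-1-, 10--}
Coverage chart:
  m0: --00,-0-0
  m2: -0-0,-01-
  m3: -01- ←essential
  m4: --00,010-
  m5: 010- ←essential
  m8: --00,-0-0,1--0,10--
  m9: 10-- ←essential
  m10: -0-0,-01-,1--0,1-1-,10--
  m11: -01-,1-1-,10--
  m12: --00,1--0
  m14: 1--0,1-1-
Essential: -01-, 010-, 10--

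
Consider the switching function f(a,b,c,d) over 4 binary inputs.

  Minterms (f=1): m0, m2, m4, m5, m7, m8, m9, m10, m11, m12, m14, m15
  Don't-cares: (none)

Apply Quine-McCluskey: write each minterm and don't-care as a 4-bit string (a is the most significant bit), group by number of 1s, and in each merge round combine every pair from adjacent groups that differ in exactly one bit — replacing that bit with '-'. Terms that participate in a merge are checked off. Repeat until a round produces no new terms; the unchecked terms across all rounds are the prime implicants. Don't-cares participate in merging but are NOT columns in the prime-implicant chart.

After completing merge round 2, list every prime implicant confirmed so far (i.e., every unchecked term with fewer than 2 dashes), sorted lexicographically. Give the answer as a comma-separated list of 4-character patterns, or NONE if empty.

-111, 01-1, 010-

Round 0: 0000✓ 0010✓ 0100✓ 0101✓ 0111✓ 1000✓ 1001✓ 1010✓ 1011✓ 1100✓ 1110✓ 1111✓
Round 1: -000✓ -010✓ -100✓ -111 0-00✓ 00-0✓ 01-1 010- 1-00✓ 1-10✓ 1-11✓ 10-0✓ 10-1✓ 100-✓ 101-✓ 11-0✓ 111-✓
Round 2: --00 -0-0 1--0 1-1- 10--
PIs = {--00, -0-0, -111, 01-1, 010-, 1--0, 1-1-, 10--}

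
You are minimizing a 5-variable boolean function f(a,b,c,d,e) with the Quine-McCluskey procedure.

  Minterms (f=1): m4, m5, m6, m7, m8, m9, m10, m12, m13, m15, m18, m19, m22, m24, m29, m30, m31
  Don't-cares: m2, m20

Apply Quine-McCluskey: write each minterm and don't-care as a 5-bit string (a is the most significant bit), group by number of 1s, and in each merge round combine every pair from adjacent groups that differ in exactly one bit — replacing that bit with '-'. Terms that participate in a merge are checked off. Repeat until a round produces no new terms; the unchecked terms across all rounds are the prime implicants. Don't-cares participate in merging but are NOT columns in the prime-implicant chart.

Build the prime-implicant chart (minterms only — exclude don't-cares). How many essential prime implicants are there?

size-2^0 implicants → 00010(✓)  00100(✓)  00101(✓)  00110(✓)  00111(✓)  01000(✓)  01001(✓)  01010(✓)  01100(✓)  01101(✓)  01111(✓)  10010(✓)  10011(✓)  10100(✓)  10110(✓)  11000(✓)  11101(✓)  11110(✓)  11111(✓)
size-2^1 implicants → -0010(✓)  -0100(✓)  -0110(✓)  -1000  -1101(✓)  -1111(✓)  0-010  0-100(✓)  0-101(✓)  0-111(✓)  00-10(✓)  001-0(✓)  001-1(✓)  0010-(✓)  0011-(✓)  01-00(✓)  01-01(✓)  010-0  0100-(✓)  011-1(✓)  0110-(✓)  1-110  10-10(✓)  1001-  101-0(✓)  111-1(✓)  1111-
size-2^2 implicants → -0-10  -01-0  -11-1  0-1-1  0-10-  001--  01-0-
Unchecked terms (primes): -0-10, -01-0, -1000, -11-1, 0-010, 0-1-1, 0-10-, 001--, 01-0-, 010-0, 1-110, 1001-, 1111-
Minterm coverage:
  m4 ⊆ -01-0,0-10-,001--
  m5 ⊆ 0-1-1,0-10-,001--
  m6 ⊆ -0-10,-01-0,001--
  m7 ⊆ 0-1-1,001--
  m8 ⊆ -1000,01-0-,010-0
  m9 ⊆ 01-0- [E]
  m10 ⊆ 0-010,010-0
  m12 ⊆ 0-10-,01-0-
  m13 ⊆ -11-1,0-1-1,0-10-,01-0-
  m15 ⊆ -11-1,0-1-1
  m18 ⊆ -0-10,1001-
  m19 ⊆ 1001- [E]
  m22 ⊆ -0-10,-01-0,1-110
  m24 ⊆ -1000 [E]
  m29 ⊆ -11-1 [E]
  m30 ⊆ 1-110,1111-
  m31 ⊆ -11-1,1111-
E = {-1000, -11-1, 01-0-, 1001-}

4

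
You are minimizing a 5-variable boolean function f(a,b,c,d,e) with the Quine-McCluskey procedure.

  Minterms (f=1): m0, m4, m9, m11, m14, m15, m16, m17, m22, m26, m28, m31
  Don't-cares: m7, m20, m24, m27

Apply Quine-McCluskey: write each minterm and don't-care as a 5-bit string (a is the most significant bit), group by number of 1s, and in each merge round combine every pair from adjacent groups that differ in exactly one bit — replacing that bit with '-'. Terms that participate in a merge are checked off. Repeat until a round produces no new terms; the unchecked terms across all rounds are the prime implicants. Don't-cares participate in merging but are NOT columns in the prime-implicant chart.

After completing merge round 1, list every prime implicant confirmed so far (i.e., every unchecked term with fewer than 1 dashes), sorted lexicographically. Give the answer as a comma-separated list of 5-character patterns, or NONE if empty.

NONE

[col 0] 00000*, 00100*, 00111*, 01001*, 01011*, 01110*, 01111*, 10000*, 10001*, 10100*, 10110*, 11000*, 11010*, 11011*, 11100*, 11111*
[col 1] -0000*, -0100*, -1011*, -1111*, 0-111, 00-00*, 01-11*, 010-1, 0111-, 1-000*, 1-100*, 10-00*, 1000-, 101-0, 11-00*, 11-11*, 110-0, 1101-
[col 2] -0-00, -1-11, 1--00
Prime implicants: -0-00, -1-11, 0-111, 010-1, 0111-, 1--00, 1000-, 101-0, 110-0, 1101-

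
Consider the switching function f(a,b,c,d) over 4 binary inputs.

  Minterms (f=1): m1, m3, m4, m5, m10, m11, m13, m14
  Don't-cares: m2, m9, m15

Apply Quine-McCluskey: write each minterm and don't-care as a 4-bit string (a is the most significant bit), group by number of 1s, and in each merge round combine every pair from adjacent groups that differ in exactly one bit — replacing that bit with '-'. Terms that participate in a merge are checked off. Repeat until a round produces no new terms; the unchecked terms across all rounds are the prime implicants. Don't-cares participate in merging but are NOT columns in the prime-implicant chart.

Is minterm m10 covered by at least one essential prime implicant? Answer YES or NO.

Round 0: 0001✓ 0010✓ 0011✓ 0100✓ 0101✓ 1001✓ 1010✓ 1011✓ 1101✓ 1110✓ 1111✓
Round 1: -001✓ -010✓ -011✓ -101✓ 0-01✓ 00-1✓ 001-✓ 010- 1-01✓ 1-10✓ 1-11✓ 10-1✓ 101-✓ 11-1✓ 111-✓
Round 2: --01 -0-1 -01- 1--1 1-1-
PIs = {--01, -0-1, -01-, 010-, 1--1, 1-1-}
Coverage chart:
  m1: --01,-0-1
  m3: -0-1,-01-
  m4: 010- ←essential
  m5: --01,010-
  m10: -01-,1-1-
  m11: -0-1,-01-,1--1,1-1-
  m13: --01,1--1
  m14: 1-1- ←essential
Essential: 010-, 1-1-

YES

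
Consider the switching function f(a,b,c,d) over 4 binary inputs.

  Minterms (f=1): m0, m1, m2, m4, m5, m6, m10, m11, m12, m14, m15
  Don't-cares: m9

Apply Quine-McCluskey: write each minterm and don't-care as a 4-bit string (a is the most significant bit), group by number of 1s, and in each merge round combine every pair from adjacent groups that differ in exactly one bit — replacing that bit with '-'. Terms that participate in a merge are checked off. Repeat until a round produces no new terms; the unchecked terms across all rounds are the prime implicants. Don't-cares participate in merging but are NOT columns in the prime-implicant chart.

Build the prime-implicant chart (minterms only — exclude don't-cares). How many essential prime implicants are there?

Round 0: 0000✓ 0001✓ 0010✓ 0100✓ 0101✓ 0110✓ 1001✓ 1010✓ 1011✓ 1100✓ 1110✓ 1111✓
Round 1: -001 -010✓ -100✓ -110✓ 0-00✓ 0-01✓ 0-10✓ 00-0✓ 000-✓ 01-0✓ 010-✓ 1-10✓ 1-11✓ 10-1 101-✓ 11-0✓ 111-✓
Round 2: --10 -1-0 0--0 0-0- 1-1-
PIs = {--10, -001, -1-0, 0--0, 0-0-, 1-1-, 10-1}
Coverage chart:
  m0: 0--0,0-0-
  m1: -001,0-0-
  m2: --10,0--0
  m4: -1-0,0--0,0-0-
  m5: 0-0- ←essential
  m6: --10,-1-0,0--0
  m10: --10,1-1-
  m11: 1-1-,10-1
  m12: -1-0 ←essential
  m14: --10,-1-0,1-1-
  m15: 1-1- ←essential
Essential: -1-0, 0-0-, 1-1-

3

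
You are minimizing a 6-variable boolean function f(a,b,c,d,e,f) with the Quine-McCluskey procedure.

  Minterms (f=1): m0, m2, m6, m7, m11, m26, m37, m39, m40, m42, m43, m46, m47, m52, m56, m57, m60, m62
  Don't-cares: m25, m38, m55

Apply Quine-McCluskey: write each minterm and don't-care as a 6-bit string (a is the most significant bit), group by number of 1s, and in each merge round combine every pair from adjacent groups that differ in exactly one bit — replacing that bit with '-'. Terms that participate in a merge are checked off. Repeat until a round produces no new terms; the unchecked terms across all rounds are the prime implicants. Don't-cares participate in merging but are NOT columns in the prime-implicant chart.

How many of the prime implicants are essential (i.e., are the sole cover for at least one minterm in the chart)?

6

Round 0: 000000✓ 000010✓ 000110✓ 000111✓ 001011✓ 011001✓ 011010 100101✓ 100110✓ 100111✓ 101000✓ 101010✓ 101011✓ 101110✓ 101111✓ 110100✓ 110111✓ 111000✓ 111001✓ 111100✓ 111110✓
Round 1: -00110✓ -00111✓ -01011 -11001 000-10 0000-0 00011-✓ 1-0111 1-1000 1-1110 10-110✓ 10-111✓ 1001-1 10011-✓ 101-10✓ 101-11✓ 1010-0 10101-✓ 10111-✓ 11-100 111-00 11100- 1111-0
Round 2: -0011- 10-11- 101-1-
PIs = {-0011-, -01011, -11001, 000-10, 0000-0, 011010, 1-0111, 1-1000, 1-1110, 10-11-, 1001-1, 101-1-, 1010-0, 11-100, 111-00, 11100-, 1111-0}
Coverage chart:
  m0: 0000-0 ←essential
  m2: 000-10,0000-0
  m6: -0011-,000-10
  m7: -0011- ←essential
  m11: -01011 ←essential
  m26: 011010 ←essential
  m37: 1001-1 ←essential
  m39: -0011-,1-0111,10-11-,1001-1
  m40: 1-1000,1010-0
  m42: 101-1-,1010-0
  m43: -01011,101-1-
  m46: 1-1110,10-11-,101-1-
  m47: 10-11-,101-1-
  m52: 11-100 ←essential
  m56: 1-1000,111-00,11100-
  m57: -11001,11100-
  m60: 11-100,111-00,1111-0
  m62: 1-1110,1111-0
Essential: -0011-, -01011, 0000-0, 011010, 1001-1, 11-100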